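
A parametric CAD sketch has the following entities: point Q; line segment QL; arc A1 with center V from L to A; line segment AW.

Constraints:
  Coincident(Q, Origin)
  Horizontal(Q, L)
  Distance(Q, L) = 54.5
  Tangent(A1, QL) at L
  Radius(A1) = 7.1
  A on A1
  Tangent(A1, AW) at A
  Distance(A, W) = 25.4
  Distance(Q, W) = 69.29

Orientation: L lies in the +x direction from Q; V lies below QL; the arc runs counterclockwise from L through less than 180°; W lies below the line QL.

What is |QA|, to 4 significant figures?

49.52

Q is at the origin; QL is horizontal with |QL| = 54.5 and L on the +x side, so L = (54.50, 0.000). The tangent condition forces VL to be normal to QL, so V = L + (0, -7.1) = (54.50, -7.100). Since VA ⟂ AW (tangency), |VW| = √(7.1² + 25.4²) = 26.37 regardless of where A sits on A1. So W lies on both circle(Q, 69.29) and circle(V, 26.37); the below-QL intersection is W = (61.13, -32.63). A is the foot of the tangent from W: A = (48.36, -10.67).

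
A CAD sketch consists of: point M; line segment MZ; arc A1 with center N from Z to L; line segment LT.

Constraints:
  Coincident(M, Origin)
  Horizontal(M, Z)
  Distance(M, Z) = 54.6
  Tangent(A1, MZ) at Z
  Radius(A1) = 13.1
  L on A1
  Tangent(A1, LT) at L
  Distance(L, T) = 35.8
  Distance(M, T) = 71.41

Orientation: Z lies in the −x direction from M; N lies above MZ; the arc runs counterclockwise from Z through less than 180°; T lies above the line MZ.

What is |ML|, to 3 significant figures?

44.8

Checks: ∠(NZ, ZM) = 90.00° ✓; |NL| = 13.10 ✓; ∠(NL, LT) = 90.00° ✓; |LT| = 35.80 ✓; |MT| = 71.41 ✓.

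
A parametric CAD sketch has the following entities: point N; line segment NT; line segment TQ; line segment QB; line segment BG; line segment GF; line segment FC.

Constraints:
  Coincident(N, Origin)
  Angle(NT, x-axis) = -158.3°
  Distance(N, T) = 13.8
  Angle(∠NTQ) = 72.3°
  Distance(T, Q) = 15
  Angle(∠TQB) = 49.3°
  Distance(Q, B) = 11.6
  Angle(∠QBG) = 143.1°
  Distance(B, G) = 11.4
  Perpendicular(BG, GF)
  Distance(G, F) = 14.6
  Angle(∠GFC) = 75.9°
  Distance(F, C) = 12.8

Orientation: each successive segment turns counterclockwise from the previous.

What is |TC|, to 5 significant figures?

6.5182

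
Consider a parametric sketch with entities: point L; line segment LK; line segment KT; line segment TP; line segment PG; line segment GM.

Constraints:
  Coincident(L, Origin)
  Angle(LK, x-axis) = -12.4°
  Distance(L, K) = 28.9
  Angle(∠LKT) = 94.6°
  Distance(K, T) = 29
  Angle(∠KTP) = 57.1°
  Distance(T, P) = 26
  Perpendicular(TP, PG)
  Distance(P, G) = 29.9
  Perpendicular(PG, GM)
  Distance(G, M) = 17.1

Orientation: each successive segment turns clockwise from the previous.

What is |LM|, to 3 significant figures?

37.6

L is at the origin; LK runs at -12.4° with length 28.9, so K = (28.2, -6.21). ∠LKT = 94.6° gives KT at -97.8° from the x-axis; with |KT| = 29.0, T = (24.3, -34.9). ∠KTP = 57.1° gives TP at 139° from the x-axis; with |TP| = 26.0, P = (4.58, -18.0). TP ⟂ PG, so PG runs at 49.3°; with |PG| = 29.9, G = (24.1, 4.69). The perpendicularity gives GM at right angles to PG, so GM runs at -40.7°; with |GM| = 17.1, M = (37.0, -6.47). Then |LM| = |M − L| = 37.6.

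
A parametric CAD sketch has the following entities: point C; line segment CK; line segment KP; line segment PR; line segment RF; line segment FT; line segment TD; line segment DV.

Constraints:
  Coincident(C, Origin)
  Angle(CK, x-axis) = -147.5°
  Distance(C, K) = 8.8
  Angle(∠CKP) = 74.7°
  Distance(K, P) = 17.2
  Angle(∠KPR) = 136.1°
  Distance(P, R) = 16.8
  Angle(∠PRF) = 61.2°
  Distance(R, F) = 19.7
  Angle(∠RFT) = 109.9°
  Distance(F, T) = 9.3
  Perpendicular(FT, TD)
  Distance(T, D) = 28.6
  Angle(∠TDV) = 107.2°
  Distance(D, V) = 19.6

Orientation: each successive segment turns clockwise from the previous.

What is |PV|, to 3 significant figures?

26.7

C is at the origin; CK runs at -147.5° with length 8.8, so K = (-7.42, -4.73). ∠CKP = 74.7° gives KP at 107° from the x-axis; with |KP| = 17.2, P = (-12.5, 11.7). ∠KPR = 136.1° gives PR at 63.3° from the x-axis; with |PR| = 16.8, R = (-4.96, 26.7). ∠PRF = 61.2° gives RF at -55.5° from the x-axis; with |RF| = 19.7, F = (6.20, 10.5). ∠RFT = 109.9° gives FT at -126° from the x-axis; with |FT| = 9.3, T = (0.785, 2.91). The perpendicularity gives TD at right angles to FT, so TD runs at 144°; with |TD| = 28.6, D = (-22.5, 19.6). ∠TDV = 107.2° gives DV at 71.6° from the x-axis; with |DV| = 19.6, V = (-16.3, 38.2). Then |PV| = |V − P| = 26.7.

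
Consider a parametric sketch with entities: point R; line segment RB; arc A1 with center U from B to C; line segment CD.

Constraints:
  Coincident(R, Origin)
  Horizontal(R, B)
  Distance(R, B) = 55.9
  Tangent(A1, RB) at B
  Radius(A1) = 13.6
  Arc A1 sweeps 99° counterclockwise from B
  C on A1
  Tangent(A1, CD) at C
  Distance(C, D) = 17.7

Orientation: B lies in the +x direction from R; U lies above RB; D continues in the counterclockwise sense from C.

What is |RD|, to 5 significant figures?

74.388

R is at the origin; RB is horizontal with |RB| = 55.9 and B on the +x side, so B = (55.900, 0.0000). Since A1 is tangent to RB there, UB ⟂ RB, so U = B + (0, 13.6) = (55.900, 13.600). On A1, B sits at bearing -90° from U; a 99° counterclockwise sweep puts C at bearing 9°, so C = U + 13.6·(cos 9°, sin 9°) = (69.333, 15.728). Since A1 is tangent to CD there, UC ⟂ CD, so CD runs along (−sin 9°, cos 9°); with |CD| = 17.7, D = (66.564, 33.210). Then |RD| = |D − R| = 74.388.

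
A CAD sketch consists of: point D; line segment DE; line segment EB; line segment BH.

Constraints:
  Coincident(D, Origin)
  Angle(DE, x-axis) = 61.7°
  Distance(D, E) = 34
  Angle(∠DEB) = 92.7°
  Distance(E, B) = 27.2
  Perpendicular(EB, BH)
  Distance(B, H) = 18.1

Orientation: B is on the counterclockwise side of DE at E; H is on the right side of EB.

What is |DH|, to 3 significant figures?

59.5

D is at the origin; DE runs at 61.7° with length 34.0, so E = 34.0·(cos 61.7°, sin 61.7°) = (16.1, 29.9). ∠DEB = 92.7°, so EB runs at 61.7° + (180° − 92.7°) = 149° from the x-axis; with |EB| = 27.2, B = E + 27.2·(cos 149°, sin 149°) = (-7.20, 43.9). EB is perpendicular to BH; with |BH| = 18.1 on the right of EB, H = B + 18.1·(0.515, 0.857) = (2.13, 59.5). Then |DH| = |H − D| = 59.5.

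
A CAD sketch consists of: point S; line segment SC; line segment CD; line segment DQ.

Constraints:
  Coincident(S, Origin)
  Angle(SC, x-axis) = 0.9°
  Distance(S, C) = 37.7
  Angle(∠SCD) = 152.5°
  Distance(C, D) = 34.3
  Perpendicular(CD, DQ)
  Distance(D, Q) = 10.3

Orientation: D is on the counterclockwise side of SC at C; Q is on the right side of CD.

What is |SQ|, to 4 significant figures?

73.19

S is at the origin; SC runs at 0.9° with length 37.7, so C = 37.7·(cos 0.9°, sin 0.9°) = (37.70, 0.5922). ∠SCD = 152.5°, so CD runs at 0.9° + (180° − 152.5°) = 28.40° from the x-axis; with |CD| = 34.3, D = C + 34.3·(cos 28.40°, sin 28.40°) = (67.87, 16.91). The perpendicularity gives DQ at right angles to CD; with |DQ| = 10.3 on the right of CD, Q = D + 10.3·(0.4756, -0.8796) = (72.77, 7.846). Then |SQ| = |Q − S| = 73.19.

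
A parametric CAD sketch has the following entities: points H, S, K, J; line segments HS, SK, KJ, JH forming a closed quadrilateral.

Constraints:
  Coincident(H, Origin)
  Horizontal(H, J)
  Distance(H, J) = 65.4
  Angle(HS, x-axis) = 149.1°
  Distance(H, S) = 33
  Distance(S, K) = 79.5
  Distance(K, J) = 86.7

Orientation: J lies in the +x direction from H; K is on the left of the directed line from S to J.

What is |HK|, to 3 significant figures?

80.2

Checks: |SK| = 79.50 ✓; |KJ| = 86.70 ✓.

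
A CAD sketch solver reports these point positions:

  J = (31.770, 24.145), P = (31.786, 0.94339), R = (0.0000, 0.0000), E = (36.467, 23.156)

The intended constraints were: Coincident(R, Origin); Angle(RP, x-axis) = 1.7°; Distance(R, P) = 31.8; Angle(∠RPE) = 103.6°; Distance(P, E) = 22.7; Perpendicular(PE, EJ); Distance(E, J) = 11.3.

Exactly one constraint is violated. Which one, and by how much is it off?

Distance(E, J) = 11.3 — off by 6.50.

R = (0.00, 0.00) ✓; RP at 1.700° ✓; |RP| = 31.80 ✓; ∠RPE = 103.6° ✓; |PE| = 22.70 ✓; ∠(PE, EJ) = 90.01° ✓; |EJ| = 4.800 ✗.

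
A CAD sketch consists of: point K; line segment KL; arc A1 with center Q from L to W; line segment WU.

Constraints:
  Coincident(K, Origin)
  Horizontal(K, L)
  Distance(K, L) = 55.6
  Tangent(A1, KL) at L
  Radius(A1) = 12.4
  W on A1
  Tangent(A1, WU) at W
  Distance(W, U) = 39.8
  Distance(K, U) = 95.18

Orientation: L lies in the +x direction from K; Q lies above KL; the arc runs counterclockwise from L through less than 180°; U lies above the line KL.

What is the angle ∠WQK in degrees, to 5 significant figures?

138.18°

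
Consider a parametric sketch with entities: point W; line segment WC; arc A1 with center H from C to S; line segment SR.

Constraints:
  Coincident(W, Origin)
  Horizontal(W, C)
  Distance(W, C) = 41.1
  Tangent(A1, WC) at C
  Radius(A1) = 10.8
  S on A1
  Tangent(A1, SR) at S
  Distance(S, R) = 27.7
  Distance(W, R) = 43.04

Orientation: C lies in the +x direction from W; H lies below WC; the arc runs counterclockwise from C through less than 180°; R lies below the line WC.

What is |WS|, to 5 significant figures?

31.704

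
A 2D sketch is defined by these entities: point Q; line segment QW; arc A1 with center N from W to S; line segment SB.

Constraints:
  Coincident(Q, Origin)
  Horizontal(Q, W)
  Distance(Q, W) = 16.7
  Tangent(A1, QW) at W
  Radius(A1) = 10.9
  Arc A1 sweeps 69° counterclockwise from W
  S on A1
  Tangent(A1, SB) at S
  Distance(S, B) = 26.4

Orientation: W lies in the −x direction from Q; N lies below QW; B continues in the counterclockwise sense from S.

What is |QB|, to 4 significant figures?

48.18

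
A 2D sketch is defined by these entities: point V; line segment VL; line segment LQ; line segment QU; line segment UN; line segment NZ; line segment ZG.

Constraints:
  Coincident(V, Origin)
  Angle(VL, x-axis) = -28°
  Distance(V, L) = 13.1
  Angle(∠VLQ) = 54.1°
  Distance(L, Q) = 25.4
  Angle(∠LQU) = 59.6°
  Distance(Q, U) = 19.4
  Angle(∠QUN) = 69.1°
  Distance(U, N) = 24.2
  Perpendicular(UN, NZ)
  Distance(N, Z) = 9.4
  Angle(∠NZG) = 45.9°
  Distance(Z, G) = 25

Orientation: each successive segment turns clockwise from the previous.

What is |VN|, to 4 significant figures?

14.67

V is at the origin; VL runs at -28.0° with length 13.1, so L = (11.57, -6.150). ∠VLQ = 54.1° gives LQ at -153.9° from the x-axis; with |LQ| = 25.4, Q = (-11.24, -17.32). ∠LQU = 59.6° gives QU at 85.70° from the x-axis; with |QU| = 19.4, U = (-9.789, 2.021). ∠QUN = 69.1° gives UN at -25.20° from the x-axis; with |UN| = 24.2, N = (12.11, -8.283). Then |VN| = |N − V| = 14.67.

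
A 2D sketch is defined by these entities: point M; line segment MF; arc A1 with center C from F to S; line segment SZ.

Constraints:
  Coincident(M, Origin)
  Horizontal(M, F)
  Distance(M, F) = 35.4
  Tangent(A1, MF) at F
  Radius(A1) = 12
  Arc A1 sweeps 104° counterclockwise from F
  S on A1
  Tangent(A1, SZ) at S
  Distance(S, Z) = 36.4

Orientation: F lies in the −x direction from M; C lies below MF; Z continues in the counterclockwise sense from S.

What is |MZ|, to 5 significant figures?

63.122

On A1, F sits at bearing 90° from C; a 104° counterclockwise sweep puts S at bearing 194°, so S = C + 12.0·(cos 194°, sin 194°) = (-47.044, -14.903). Since A1 is tangent to SZ there, CS ⟂ SZ, so SZ runs along (−sin 194°, cos 194°); with |SZ| = 36.4, Z = (-38.238, -50.222). Then |MZ| = |Z − M| = 63.122.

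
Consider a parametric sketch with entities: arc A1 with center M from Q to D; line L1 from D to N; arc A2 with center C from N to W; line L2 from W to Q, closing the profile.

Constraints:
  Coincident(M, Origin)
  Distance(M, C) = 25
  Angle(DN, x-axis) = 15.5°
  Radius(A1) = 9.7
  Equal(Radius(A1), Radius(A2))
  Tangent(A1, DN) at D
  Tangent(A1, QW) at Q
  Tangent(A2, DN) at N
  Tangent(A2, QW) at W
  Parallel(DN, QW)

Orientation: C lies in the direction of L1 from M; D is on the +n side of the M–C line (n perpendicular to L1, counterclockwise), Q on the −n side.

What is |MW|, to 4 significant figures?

26.82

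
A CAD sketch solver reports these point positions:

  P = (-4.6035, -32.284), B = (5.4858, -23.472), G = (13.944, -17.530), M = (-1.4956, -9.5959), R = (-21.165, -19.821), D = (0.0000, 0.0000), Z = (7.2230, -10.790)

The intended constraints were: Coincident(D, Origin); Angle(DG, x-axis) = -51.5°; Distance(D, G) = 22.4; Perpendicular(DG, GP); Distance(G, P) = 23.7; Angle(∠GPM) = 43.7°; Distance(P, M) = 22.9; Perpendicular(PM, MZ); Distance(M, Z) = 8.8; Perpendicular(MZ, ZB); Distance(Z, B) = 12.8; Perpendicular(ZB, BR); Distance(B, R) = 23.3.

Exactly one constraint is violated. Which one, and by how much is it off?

Distance(B, R) = 23.3 — off by 3.60.

D = (0.00, 0.00) ✓; DG at -51.50° ✓; |DG| = 22.40 ✓; ∠(DG, GP) = 90.00° ✓; |GP| = 23.70 ✓; ∠GPM = 43.70° ✓; |PM| = 22.90 ✓; ∠(PM, MZ) = 90.00° ✓; |MZ| = 8.800 ✓; ∠(MZ, ZB) = 90.00° ✓; |ZB| = 12.80 ✓; ∠(ZB, BR) = 90.00° ✓; |BR| = 26.90 ✗.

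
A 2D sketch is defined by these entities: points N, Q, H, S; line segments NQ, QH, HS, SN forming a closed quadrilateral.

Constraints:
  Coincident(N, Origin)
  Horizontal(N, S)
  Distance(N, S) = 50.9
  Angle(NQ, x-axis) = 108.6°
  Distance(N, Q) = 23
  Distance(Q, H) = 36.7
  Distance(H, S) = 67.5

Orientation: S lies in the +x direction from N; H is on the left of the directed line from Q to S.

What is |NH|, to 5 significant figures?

54.941

Checks: N.y = 0.00, S.y = 0.00 ✓; |QH| = 36.70 ✓; |HS| = 67.50 ✓.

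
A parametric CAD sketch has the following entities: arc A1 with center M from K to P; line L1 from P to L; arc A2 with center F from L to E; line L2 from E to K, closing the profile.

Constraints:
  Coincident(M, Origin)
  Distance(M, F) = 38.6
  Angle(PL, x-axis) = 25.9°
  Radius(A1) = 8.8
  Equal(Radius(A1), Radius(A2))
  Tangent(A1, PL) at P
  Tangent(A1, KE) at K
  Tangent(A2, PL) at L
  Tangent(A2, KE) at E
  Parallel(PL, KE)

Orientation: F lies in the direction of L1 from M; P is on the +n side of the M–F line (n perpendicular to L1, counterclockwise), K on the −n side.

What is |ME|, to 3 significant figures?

39.6

Tangency of A1 to both parallel lines with radius 8.8 puts P and K at M ± 8.8·n: P = (-3.84, 7.92), K = (3.84, -7.92). Equal radii place L and E the same way about F: L = F + 8.8·n = (30.9, 24.8), E = F − 8.8·n = (38.6, 8.94). Then |ME| = |E − M| = 39.6.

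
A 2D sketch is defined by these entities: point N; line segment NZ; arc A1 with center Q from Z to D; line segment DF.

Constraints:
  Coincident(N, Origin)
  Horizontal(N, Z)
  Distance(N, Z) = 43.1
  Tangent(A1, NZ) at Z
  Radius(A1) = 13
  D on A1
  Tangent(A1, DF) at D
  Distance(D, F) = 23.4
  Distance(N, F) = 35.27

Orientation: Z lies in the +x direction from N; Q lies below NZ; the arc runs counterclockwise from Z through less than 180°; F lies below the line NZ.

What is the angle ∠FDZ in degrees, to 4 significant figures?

148.1°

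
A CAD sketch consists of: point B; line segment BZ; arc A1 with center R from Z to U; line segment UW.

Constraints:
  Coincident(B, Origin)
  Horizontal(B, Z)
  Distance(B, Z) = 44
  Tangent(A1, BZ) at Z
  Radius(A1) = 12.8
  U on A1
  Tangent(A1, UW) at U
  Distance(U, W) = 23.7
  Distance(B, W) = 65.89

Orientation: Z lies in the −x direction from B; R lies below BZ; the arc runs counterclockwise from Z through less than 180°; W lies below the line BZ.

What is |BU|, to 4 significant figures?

58.49

Checks: |RU| = 12.80 ✓; ∠(RU, UW) = 90.00° ✓; |UW| = 23.70 ✓; |BW| = 65.89 ✓.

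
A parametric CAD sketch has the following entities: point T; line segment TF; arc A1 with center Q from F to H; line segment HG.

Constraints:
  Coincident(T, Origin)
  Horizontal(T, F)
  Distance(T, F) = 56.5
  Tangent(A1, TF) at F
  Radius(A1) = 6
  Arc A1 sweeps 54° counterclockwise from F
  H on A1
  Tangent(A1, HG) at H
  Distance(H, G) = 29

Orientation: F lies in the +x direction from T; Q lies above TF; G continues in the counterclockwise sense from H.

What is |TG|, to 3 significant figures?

82.6

T is at the origin; T and F share the same y with |TF| = 56.5 and F on the +x side, so F = (56.5, 0.00). The tangent condition forces QF to be normal to TF, so Q = F + (0, 6) = (56.5, 6.00). On A1, F sits at bearing -90° from Q; a 54° counterclockwise sweep puts H at bearing -36°, so H = Q + 6.0·(cos -36°, sin -36°) = (61.4, 2.47). Since A1 is tangent to HG there, QH ⟂ HG, so HG runs along (−sin -36°, cos -36°); with |HG| = 29.0, G = (78.4, 25.9). Then |TG| = |G − T| = 82.6.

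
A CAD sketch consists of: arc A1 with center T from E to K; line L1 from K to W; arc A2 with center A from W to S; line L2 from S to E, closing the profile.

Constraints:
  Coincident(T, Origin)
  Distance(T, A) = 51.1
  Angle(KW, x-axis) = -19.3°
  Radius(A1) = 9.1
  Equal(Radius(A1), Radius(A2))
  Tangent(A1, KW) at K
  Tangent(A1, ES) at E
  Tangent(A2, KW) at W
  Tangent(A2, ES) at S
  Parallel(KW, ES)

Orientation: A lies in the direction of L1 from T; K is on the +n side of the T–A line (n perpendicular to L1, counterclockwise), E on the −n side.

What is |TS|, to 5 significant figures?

51.904

The slot axis is L1's direction at -19.3°, so u = (cos -19.3°, sin -19.3°) = (0.94380, -0.33051) and n = (−sin -19.3°, cos -19.3°) = (0.33051, 0.94380). T is at the origin and A lies 51.1 along u from T, so A = 51.1·u = (48.228, -16.889). Tangency of A1 to both parallel lines with radius 9.1 puts K and E at T ± 9.1·n: K = (3.0077, 8.5886), E = (-3.0077, -8.5886). Equal radii place W and S the same way about A: W = A + 9.1·n = (51.236, -8.3007), S = A − 9.1·n = (45.221, -25.478). Then |TS| = |S − T| = 51.904.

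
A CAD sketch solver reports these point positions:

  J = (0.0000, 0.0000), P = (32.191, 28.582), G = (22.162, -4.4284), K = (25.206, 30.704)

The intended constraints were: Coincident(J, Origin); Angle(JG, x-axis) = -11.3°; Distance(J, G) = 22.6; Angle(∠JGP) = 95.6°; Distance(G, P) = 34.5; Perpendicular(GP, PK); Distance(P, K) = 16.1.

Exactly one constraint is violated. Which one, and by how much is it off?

Distance(P, K) = 16.1 — off by 8.80.

J = (0.00, 0.00) ✓; JG at -11.30° ✓; |JG| = 22.60 ✓; ∠JGP = 95.60° ✓; |GP| = 34.50 ✓; ∠(GP, PK) = 90.00° ✓; |PK| = 7.300 ✗.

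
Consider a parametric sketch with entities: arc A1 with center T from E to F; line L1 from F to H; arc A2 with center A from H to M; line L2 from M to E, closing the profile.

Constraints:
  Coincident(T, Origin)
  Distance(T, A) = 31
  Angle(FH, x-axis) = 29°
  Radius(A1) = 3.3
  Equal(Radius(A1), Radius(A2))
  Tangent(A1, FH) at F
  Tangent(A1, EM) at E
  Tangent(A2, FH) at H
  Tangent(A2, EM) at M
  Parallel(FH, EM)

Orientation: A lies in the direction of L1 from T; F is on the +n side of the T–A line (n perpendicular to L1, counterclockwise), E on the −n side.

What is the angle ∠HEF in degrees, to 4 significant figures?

77.98°

The slot axis is L1's direction at 29.0°, so u = (cos 29.0°, sin 29.0°) = (0.8746, 0.4848) and n = (−sin 29.0°, cos 29.0°) = (-0.4848, 0.8746). T is at the origin and A lies 31.0 along u from T, so A = 31.0·u = (27.11, 15.03). Tangency of A1 to both parallel lines with radius 3.3 puts F and E at T ± 3.3·n: F = (-1.600, 2.886), E = (1.600, -2.886). Equal radii place H and M the same way about A: H = A + 3.3·n = (25.51, 17.92), M = A − 3.3·n = (28.71, 12.14). Then cos ∠HEF = EH·EF / (|EH||EF|), giving 77.98°.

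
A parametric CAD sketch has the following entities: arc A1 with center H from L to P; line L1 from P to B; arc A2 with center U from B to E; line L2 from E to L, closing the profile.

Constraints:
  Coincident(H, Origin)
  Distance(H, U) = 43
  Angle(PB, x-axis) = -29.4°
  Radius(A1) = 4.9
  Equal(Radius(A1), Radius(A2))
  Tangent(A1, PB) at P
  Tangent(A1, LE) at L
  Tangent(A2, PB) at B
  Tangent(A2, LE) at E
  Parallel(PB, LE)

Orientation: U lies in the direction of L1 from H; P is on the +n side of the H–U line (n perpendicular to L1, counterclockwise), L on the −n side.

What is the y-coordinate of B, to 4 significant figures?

-16.84

Tangency of A1 to both parallel lines with radius 4.9 puts P and L at H ± 4.9·n: P = (2.405, 4.269), L = (-2.405, -4.269). Equal radii place B and E the same way about U: B = U + 4.9·n = (39.87, -16.84), E = U − 4.9·n = (35.06, -25.38). So B.y = -16.84.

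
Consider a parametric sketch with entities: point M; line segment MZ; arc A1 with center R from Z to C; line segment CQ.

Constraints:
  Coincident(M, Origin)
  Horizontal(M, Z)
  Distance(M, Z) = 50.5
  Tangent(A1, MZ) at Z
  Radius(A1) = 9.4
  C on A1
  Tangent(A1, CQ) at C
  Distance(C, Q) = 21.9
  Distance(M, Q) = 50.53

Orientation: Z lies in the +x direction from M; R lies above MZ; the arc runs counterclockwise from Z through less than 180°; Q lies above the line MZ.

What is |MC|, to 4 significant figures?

59.00

Checks: M = (0.00, 0.00) ✓; |RC| = 9.400 ✓; ∠(RC, CQ) = 90.00° ✓; |CQ| = 21.90 ✓; |MQ| = 50.53 ✓.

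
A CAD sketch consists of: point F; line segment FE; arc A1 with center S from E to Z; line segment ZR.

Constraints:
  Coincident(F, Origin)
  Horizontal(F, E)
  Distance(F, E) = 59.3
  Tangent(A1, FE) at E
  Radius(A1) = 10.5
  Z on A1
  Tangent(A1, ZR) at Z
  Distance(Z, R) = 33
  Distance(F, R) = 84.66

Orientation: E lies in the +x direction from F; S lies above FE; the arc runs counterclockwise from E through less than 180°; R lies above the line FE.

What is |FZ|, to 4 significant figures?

70.35

Checks: |SE| = 10.50 ✓; |SZ| = 10.50 ✓; ∠(SZ, ZR) = 90.00° ✓; |ZR| = 33.00 ✓; |FR| = 84.66 ✓.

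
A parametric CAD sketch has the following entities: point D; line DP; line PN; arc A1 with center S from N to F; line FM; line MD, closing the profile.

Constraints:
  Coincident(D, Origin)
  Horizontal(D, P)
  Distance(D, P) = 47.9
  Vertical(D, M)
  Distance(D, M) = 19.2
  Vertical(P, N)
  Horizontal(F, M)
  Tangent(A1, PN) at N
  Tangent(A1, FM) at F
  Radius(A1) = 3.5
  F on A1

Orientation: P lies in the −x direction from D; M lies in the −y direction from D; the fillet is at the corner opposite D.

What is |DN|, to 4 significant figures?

50.41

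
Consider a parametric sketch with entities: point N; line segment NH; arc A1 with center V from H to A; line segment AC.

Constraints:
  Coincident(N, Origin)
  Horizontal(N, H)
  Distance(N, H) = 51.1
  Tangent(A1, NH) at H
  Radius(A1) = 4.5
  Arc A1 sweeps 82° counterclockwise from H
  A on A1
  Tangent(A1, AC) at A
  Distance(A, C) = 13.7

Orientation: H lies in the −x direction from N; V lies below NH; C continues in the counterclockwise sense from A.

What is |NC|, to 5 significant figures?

60.051

N is at the origin; NH is horizontal with |NH| = 51.1 and H on the −x side, so H = (-51.100, 0.0000). Since A1 is tangent to NH there, VH ⟂ NH, so V = H + (0, -4.5) = (-51.100, -4.5000). On A1, H sits at bearing 90° from V; an 82° counterclockwise sweep puts A at bearing 172°, so A = V + 4.5·(cos 172°, sin 172°) = (-55.556, -3.8737). Tangency of A1 to AC means the radius VA is perpendicular to AC, so AC runs along (−sin 172°, cos 172°); with |AC| = 13.7, C = (-57.463, -17.440). Then |NC| = |C − N| = 60.051.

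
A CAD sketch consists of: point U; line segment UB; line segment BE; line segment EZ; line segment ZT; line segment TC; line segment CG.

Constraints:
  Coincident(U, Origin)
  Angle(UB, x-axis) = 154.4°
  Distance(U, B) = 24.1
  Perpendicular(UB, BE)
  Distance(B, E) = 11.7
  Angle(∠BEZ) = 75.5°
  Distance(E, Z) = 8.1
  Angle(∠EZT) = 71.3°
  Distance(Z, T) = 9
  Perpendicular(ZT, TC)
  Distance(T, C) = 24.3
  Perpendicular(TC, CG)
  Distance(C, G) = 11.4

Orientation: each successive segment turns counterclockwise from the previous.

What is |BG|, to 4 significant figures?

27.37

U is at the origin; UB runs at 154.4° with length 24.1, so B = (-21.73, 10.41). UB is perpendicular to BE, so BE runs at -115.6°; with |BE| = 11.7, E = (-26.79, -0.1382). ∠BEZ = 75.5° gives EZ at -11.10° from the x-axis; with |EZ| = 8.1, Z = (-18.84, -1.698). ∠EZT = 71.3° gives ZT at 97.60° from the x-axis; with |ZT| = 9.0, T = (-20.03, 7.223). ZT ⟂ TC, so TC runs at -172.4°; with |TC| = 24.3, C = (-44.12, 4.010). The perpendicularity gives CG at right angles to TC, so CG runs at -82.40°; with |CG| = 11.4, G = (-42.61, -7.290). Then |BG| = |G − B| = 27.37.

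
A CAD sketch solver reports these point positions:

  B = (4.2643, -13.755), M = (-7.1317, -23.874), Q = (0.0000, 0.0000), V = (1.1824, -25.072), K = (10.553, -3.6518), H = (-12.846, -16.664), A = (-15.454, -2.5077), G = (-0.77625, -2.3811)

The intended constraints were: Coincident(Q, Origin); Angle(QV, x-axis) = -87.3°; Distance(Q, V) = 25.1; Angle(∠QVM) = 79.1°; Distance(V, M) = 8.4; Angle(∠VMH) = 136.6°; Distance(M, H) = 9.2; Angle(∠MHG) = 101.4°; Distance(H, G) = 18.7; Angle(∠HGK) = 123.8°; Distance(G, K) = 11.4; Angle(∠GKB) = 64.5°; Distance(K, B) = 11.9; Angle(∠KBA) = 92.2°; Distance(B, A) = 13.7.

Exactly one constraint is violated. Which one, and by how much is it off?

Distance(B, A) = 13.7 — off by 9.00.

Q = (0.00, 0.00) ✓; QV at -87.30° ✓; |QV| = 25.10 ✓; ∠QVM = 79.10° ✓; |VM| = 8.400 ✓; ∠VMH = 136.6° ✓; |MH| = 9.200 ✓; ∠MHG = 101.4° ✓; |HG| = 18.70 ✓; ∠HGK = 123.8° ✓; |GK| = 11.40 ✓; ∠GKB = 64.50° ✓; |KB| = 11.90 ✓; ∠KBA = 92.20° ✓; |BA| = 22.70 ✗.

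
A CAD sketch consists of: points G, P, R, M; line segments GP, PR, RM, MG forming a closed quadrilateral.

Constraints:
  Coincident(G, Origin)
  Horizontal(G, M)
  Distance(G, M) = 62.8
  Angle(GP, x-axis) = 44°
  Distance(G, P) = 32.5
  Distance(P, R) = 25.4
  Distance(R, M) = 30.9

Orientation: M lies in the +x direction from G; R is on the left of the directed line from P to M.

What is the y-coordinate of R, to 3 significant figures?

27.3

G is at the origin; GM is horizontal with |GM| = 62.8 and M in +x, so M = (62.8, 0). GP runs at 44.0° with |GP| = 32.5, so P = (23.4, 22.6). R is determined by |PR| = 25.4 and |RM| = 30.9 together: it lies at the intersection of circle(P, 25.4) and circle(M, 30.9). With |PM| = 45.4, the foot of the radical line on PM is 19.3 from P and the perpendicular offset is √(25.4² − 19.3²) = 16.5. Taking the left-of-PM solution: R = (48.3, 27.3).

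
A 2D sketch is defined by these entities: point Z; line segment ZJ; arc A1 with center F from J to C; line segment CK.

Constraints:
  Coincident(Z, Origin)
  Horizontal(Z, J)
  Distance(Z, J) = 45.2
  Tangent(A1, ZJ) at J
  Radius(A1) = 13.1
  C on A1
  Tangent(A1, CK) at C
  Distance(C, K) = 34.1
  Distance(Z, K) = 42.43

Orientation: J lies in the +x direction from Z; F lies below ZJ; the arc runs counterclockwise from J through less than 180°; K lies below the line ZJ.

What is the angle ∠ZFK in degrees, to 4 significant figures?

59.43°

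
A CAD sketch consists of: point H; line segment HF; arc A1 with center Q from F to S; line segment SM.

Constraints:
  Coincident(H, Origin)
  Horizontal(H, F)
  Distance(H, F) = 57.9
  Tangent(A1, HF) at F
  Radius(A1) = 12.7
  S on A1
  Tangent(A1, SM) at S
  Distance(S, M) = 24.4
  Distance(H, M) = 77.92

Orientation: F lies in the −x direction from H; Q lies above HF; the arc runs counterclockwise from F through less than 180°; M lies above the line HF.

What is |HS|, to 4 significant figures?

54.27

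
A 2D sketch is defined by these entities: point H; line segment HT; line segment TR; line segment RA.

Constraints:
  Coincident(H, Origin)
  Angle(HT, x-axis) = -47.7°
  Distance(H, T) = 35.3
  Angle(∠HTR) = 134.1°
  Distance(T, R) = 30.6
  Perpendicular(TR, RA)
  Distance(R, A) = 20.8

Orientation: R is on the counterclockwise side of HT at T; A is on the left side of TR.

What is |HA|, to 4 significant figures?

55.35

H is at the origin; HT runs at -47.7° with length 35.3, so T = 35.3·(cos -47.7°, sin -47.7°) = (23.76, -26.11). ∠HTR = 134.1°, so TR runs at -47.7° + (180° − 134.1°) = -1.800° from the x-axis; with |TR| = 30.6, R = T + 30.6·(cos -1.800°, sin -1.800°) = (54.34, -27.07). The perpendicularity gives RA at right angles to TR; with |RA| = 20.8 on the left of TR, A = R + 20.8·(0.03141, 0.9995) = (55.00, -6.280). Then |HA| = |A − H| = 55.35.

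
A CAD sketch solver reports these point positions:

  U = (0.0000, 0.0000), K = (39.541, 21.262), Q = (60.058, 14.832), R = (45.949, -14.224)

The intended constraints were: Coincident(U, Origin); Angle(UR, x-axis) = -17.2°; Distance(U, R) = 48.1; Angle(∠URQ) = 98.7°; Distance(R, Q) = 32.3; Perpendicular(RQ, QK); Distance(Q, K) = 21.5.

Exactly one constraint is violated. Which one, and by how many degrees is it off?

Perpendicular(RQ, QK) — off by 8.50°.

U = (0.00, 0.00) ✓; UR at -17.20° ✓; |UR| = 48.10 ✓; ∠URQ = 98.70° ✓; |RQ| = 32.30 ✓; ∠(RQ, QK) = 98.50° ✗; |QK| = 21.50 ✓.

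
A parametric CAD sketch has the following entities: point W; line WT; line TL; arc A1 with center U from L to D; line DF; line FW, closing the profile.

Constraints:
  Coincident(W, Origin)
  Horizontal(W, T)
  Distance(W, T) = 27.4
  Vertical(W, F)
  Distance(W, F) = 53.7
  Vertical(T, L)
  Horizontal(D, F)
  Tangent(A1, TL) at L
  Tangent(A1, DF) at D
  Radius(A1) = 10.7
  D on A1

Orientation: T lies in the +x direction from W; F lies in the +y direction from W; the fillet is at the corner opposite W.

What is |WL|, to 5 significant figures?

50.988

The virtual corner opposite W is at (27.400, 53.700). Since A1 is tangent to TL there, UL ⟂ TL and since A1 is tangent to DF there, UD ⟂ DF, with radius 10.7, so the center U sits 10.7 in from both sides at U = (16.700, 43.000). That places the tangent points at L = (27.400, 43.000) on TL and D = (16.700, 53.700) on DF. Then |WL| = |L − W| = 50.988.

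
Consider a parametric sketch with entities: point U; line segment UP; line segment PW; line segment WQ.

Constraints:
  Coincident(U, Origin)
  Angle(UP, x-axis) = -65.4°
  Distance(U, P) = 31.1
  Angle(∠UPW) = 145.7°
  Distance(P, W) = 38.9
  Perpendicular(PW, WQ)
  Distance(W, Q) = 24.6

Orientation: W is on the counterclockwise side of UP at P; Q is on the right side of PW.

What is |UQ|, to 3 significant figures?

77.1

U is at the origin; UP runs at -65.4° with length 31.1, so P = 31.1·(cos -65.4°, sin -65.4°) = (12.9, -28.3). ∠UPW = 145.7°, so PW runs at -65.4° + (180° − 145.7°) = -31.1° from the x-axis; with |PW| = 38.9, W = P + 38.9·(cos -31.1°, sin -31.1°) = (46.3, -48.4). PW ⟂ WQ; with |WQ| = 24.6 on the right of PW, Q = W + 24.6·(-0.517, -0.856) = (33.5, -69.4). Then |UQ| = |Q − U| = 77.1.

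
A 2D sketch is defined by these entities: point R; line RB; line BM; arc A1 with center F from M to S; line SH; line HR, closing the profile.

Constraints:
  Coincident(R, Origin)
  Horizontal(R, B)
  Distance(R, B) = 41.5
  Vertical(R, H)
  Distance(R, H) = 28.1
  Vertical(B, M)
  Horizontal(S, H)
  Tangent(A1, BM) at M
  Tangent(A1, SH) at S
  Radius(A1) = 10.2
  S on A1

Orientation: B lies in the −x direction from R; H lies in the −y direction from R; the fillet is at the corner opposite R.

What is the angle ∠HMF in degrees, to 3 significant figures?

13.8°

R is at the origin; RB is horizontal with |RB| = 41.5 and B on the −x side, so B = (-41.5, 0.00). RH is vertical with |RH| = 28.1 and H on the −y side, so H = (0.00, -28.1). The virtual corner opposite R is at (-41.5, -28.1). The tangent condition forces FM to be normal to BM and since A1 is tangent to SH there, FS ⟂ SH, with radius 10.2, so the center F sits 10.2 in from both sides at F = (-31.3, -17.9). That places the tangent points at M = (-41.5, -17.9) on BM and S = (-31.3, -28.1) on SH. Then cos ∠HMF = MH·MF / (|MH||MF|), giving 13.8°.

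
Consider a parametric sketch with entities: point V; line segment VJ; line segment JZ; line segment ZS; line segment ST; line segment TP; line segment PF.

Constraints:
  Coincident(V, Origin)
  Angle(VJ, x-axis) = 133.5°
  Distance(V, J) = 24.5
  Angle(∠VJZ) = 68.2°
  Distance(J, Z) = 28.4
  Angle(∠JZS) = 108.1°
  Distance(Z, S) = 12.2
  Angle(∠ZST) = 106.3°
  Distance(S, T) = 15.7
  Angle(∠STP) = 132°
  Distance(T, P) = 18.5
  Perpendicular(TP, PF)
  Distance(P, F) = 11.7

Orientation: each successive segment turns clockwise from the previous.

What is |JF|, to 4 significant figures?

6.209

∠STP = 132.0° gives TP at -171.9° from the x-axis; with |TP| = 18.5, P = (-9.740, 3.262). The perpendicularity gives PF at right angles to TP, so PF runs at 98.10°; with |PF| = 11.7, F = (-11.39, 14.84). Then |JF| = |F − J| = 6.209.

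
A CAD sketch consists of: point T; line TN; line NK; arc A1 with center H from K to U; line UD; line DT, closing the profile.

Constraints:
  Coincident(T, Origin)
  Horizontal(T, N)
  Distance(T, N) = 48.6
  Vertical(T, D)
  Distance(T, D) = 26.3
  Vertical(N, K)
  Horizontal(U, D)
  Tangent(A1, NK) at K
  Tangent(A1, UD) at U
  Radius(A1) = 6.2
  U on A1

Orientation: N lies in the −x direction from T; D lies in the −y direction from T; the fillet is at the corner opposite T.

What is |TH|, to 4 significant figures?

46.92

T is at the origin; TN is horizontal with |TN| = 48.6 and N on the −x side, so N = (-48.60, 0.000). T and D share the same x with |TD| = 26.3 and D on the −y side, so D = (0.000, -26.30). The virtual corner opposite T is at (-48.60, -26.30). The tangent condition forces HK to be normal to NK and tangency of A1 to UD means the radius HU is perpendicular to UD, with radius 6.2, so the center H sits 6.2 in from both sides at H = (-42.40, -20.10). Then |TH| = |H − T| = 46.92.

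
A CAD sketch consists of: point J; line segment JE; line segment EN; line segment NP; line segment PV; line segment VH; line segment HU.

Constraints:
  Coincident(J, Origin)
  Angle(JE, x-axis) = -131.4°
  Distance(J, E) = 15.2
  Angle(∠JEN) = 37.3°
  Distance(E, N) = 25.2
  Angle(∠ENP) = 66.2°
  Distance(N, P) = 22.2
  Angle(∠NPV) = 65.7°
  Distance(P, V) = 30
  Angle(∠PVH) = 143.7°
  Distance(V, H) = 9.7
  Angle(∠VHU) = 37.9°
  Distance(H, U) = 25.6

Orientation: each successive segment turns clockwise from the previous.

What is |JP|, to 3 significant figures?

11.9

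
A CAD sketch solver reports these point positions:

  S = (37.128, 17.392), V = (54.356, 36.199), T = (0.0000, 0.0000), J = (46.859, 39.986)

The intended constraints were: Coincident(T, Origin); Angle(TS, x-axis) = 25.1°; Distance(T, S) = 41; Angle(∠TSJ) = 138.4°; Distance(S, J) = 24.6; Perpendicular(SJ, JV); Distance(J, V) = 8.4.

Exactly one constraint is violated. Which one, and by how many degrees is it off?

Perpendicular(SJ, JV) — off by 3.50°.

T = (0.00, 0.00) ✓; TS at 25.10° ✓; |TS| = 41.00 ✓; ∠TSJ = 138.4° ✓; |SJ| = 24.60 ✓; ∠(SJ, JV) = 93.50° ✗; |JV| = 8.399 ✓.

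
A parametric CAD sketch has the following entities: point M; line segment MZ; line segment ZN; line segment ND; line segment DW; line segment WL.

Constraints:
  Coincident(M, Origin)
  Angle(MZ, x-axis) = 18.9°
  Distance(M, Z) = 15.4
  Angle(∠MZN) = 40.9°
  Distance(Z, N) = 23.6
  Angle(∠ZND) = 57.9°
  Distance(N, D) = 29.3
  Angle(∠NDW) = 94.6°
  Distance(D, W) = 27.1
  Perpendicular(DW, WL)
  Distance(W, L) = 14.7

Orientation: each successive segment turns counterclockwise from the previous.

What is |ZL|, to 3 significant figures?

9.25

M is at the origin; MZ runs at 18.9° with length 15.4, so Z = (14.6, 4.99). ∠MZN = 40.9° gives ZN at 158° from the x-axis; with |ZN| = 23.6, N = (-7.31, 13.8). ∠ZND = 57.9° gives ND at -79.9° from the x-axis; with |ND| = 29.3, D = (-2.17, -15.0). ∠NDW = 94.6° gives DW at 5.50° from the x-axis; with |DW| = 27.1, W = (24.8, -12.4). DW ⟂ WL, so WL runs at 95.5°; with |WL| = 14.7, L = (23.4, 2.21). Then |ZL| = |L − Z| = 9.25.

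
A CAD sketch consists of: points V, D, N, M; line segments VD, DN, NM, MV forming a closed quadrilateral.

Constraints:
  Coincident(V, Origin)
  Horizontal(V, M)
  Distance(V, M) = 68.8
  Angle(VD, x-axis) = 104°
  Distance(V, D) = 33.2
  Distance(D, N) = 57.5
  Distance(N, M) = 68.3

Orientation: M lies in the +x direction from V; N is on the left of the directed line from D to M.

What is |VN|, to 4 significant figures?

74.59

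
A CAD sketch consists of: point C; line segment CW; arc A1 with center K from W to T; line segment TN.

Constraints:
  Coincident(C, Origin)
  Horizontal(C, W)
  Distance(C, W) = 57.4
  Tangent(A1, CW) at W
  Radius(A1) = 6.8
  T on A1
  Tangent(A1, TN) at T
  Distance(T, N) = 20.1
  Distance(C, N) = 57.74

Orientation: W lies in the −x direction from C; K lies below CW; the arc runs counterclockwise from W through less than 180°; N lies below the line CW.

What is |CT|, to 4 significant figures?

63.81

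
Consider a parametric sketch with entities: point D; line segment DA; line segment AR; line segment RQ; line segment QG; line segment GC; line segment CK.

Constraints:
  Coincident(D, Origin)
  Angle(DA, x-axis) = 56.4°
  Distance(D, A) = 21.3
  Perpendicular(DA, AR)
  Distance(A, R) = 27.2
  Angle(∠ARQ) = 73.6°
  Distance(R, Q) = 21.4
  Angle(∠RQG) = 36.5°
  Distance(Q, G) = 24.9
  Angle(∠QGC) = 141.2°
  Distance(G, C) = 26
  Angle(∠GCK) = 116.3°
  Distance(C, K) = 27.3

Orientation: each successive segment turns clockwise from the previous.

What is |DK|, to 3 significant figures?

71.1

D is at the origin; DA runs at 56.4° with length 21.3, so A = (11.8, 17.7). DA is perpendicular to AR, so AR runs at -33.6°; with |AR| = 27.2, R = (34.4, 2.69). ∠ARQ = 73.6° gives RQ at -140° from the x-axis; with |RQ| = 21.4, Q = (18.0, -11.1). ∠RQG = 36.5° gives QG at 76.5° from the x-axis; with |QG| = 24.9, G = (23.9, 13.1). ∠QGC = 141.2° gives GC at 37.7° from the x-axis; with |GC| = 26.0, C = (44.4, 29.0). ∠GCK = 116.3° gives CK at -26.0° from the x-axis; with |CK| = 27.3, K = (69.0, 17.1). Then |DK| = |K − D| = 71.1.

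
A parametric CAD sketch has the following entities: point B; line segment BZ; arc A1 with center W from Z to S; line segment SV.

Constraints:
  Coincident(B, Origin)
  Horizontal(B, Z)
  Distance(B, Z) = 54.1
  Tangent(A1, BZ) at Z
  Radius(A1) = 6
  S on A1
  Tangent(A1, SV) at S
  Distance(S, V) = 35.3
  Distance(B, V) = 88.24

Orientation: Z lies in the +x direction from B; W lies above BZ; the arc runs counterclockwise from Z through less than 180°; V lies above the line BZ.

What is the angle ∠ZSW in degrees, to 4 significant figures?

69.66°

B is at the origin; B and Z share the same y with |BZ| = 54.1 and Z on the +x side, so Z = (54.10, 0.000). A1 meets BZ tangentially, so WZ is at right angles to BZ, so W = Z + (0, 6) = (54.10, 6.000). Since WS ⟂ SV (tangency), |WV| = √(6.0² + 35.3²) = 35.81 regardless of where S sits on A1. So V lies on both circle(B, 88.24) and circle(W, 35.81); the above-BZ intersection is V = (84.78, 24.46). S is the foot of the tangent from V: S = (58.01, 1.449).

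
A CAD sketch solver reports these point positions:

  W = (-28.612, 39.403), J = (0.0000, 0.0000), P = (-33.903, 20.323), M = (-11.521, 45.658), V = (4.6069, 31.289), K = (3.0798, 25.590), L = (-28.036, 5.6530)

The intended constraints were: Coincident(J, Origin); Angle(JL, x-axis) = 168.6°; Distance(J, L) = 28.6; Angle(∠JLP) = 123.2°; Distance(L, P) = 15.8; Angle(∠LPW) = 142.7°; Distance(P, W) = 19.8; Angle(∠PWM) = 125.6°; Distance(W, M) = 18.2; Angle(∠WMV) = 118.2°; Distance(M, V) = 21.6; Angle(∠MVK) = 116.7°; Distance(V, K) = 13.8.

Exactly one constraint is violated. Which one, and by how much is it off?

Distance(V, K) = 13.8 — off by 7.90.

J = (0.00, 0.00) ✓; JL at 168.6° ✓; |JL| = 28.60 ✓; ∠JLP = 123.2° ✓; |LP| = 15.80 ✓; ∠LPW = 142.7° ✓; |PW| = 19.80 ✓; ∠PWM = 125.6° ✓; |WM| = 18.20 ✓; ∠WMV = 118.2° ✓; |MV| = 21.60 ✓; ∠MVK = 116.7° ✓; |VK| = 5.900 ✗.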